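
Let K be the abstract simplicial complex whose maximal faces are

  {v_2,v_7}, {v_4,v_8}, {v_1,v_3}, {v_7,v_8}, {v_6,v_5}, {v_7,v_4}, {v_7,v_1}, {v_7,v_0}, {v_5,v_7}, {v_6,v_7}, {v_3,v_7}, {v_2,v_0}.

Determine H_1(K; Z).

H_1 ≅ Z^4.

We work with the vertex ordering v_0 < v_1 < v_2 < v_3 < v_4 < v_5 < v_6 < v_7 < v_8. The simplices of K, each written with vertices in increasing order, are:

  0-simplices (9): [v_0], [v_1], [v_2], [v_3], [v_4], [v_5], [v_6], [v_7], [v_8]
  1-simplices (12): [v_0,v_2], [v_0,v_7], [v_1,v_3], [v_1,v_7], [v_2,v_7], [v_3,v_7], [v_4,v_7], [v_4,v_8], [v_5,v_6], [v_5,v_7], [v_6,v_7], [v_7,v_8]

giving chain groups C_0 ≅ Z^9, C_1 ≅ Z^12.

∂_1: C_1 → C_0 sends each edge [p,q] (with p < q) to q − p. For instance
  ∂[v_5,v_7] = [v_7] − [v_5].
The 9×12 boundary matrix has rank 8 and Smith normal form diag(1,1,1,1,1,1,1,1).

Reading off H_k = ker ∂_k / im ∂_{k+1}:

  H_1: rank ker ∂_1 − rank ∂_2 = (12 − 8) − 0 = 4, and there is no ∂_2, so H_1 ≅ Z^4.

(K is a triangulation of a wedge of 4 circles.)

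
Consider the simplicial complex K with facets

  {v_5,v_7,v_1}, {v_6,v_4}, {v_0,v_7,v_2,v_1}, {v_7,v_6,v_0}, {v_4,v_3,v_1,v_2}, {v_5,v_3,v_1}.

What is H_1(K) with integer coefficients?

H_1 ≅ Z.

Fix the vertex order v_0 < v_1 < v_2 < v_3 < v_4 < v_5 < v_6 < v_7 and write every simplex with vertices in increasing order. Then dim K = 3 and the simplices of K are:

  0-simplices (8): [v_0], [v_1], [v_2], [v_3], [v_4], [v_5], [v_6], [v_7]
  1-simplices (17): (17 of them)
  2-simplices (11): (11 of them)
  3-simplices (2): [v_0,v_1,v_2,v_7], [v_1,v_2,v_3,v_4]

so the chain groups are C_0 ≅ Z^8, C_1 ≅ Z^17, C_2 ≅ Z^11, C_3 ≅ Z^2.

∂_1: C_1 → C_0 is given by ∂[p,q] = [q] − [p]. For instance
  ∂[v_4,v_6] = [v_6] − [v_4].
The 8×17 boundary matrix has rank 7 and Smith normal form diag(1,1,1,1,1,1,1).

∂_2: C_2 → C_1 acts by ∂[p,q,r] = [q,r] − [p,r] + [p,q]. For instance
  ∂[v_0,v_1,v_2] = [v_1,v_2] − [v_0,v_2] + [v_0,v_1],
  ∂[v_2,v_3,v_4] = [v_3,v_4] − [v_2,v_4] + [v_2,v_3].
This gives a 17×11 integer matrix of rank 9; reducing to Smith normal form yields diagonal entries (1,1,1,1,1,1,1,1,1).

Boundary ∂_3: C_3 → C_2 sends each 3-simplex σ to the alternating sum Σ_i (−1)^i (σ with its i-th vertex removed). For instance
  ∂[v_0,v_1,v_2,v_7] = [v_1,v_2,v_7] − [v_0,v_2,v_7] + [v_0,v_1,v_7] − [v_0,v_1,v_2],
  ∂[v_1,v_2,v_3,v_4] = [v_2,v_3,v_4] − [v_1,v_3,v_4] + [v_1,v_2,v_4] − [v_1,v_2,v_3].
This gives a 11×2 integer matrix of rank 2; reducing to Smith normal form yields diagonal entries (1,1).

From H_k ≅ ker(∂_k) / im(∂_{k+1}) we obtain:

  H_1: rank ker ∂_1 − rank ∂_2 = (17 − 7) − 9 = 1, and the invariant factors of ∂_2 are all 1, so H_1 = Z.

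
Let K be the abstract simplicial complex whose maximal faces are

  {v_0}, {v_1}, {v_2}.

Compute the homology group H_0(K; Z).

H_0 ≅ Z^3.

K has 3 vertices.
rank ∂_0 = 0, rank ∂_1 = 0 ⇒ b_0 = 3 − 0 − 0 = 3. So H_0 = Z^3.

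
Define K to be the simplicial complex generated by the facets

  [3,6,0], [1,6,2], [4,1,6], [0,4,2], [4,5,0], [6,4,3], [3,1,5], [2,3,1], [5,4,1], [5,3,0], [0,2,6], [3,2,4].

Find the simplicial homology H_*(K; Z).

H_0 ≅ Z,  H_1 ≅ Z/2,  H_2 = 0.

We work with the vertex ordering 0 < 1 < 2 < 3 < 4 < 5 < 6. The simplices of K, each written with vertices in increasing order, are:

  0-simplices (7): [0], [1], [2], [3], [4], [5], [6]
  1-simplices (18): [0,2], [0,3], [0,4], [0,5], [0,6], [1,2], [1,3], [1,4], [1,5], [1,6], [2,3], [2,4], [2,6], [3,4], [3,5], [3,6], [4,5], [4,6]
  2-simplices (12): [0,2,4], [0,2,6], [0,3,5], [0,3,6], [0,4,5], [1,2,3], [1,2,6], [1,3,5], [1,4,5], [1,4,6], [2,3,4], [3,4,6]

so the chain groups are C_0 ≅ Z^7, C_1 ≅ Z^18, C_2 ≅ Z^12.

Boundary ∂_1: C_1 → C_0 sends each edge [p,q] (with p < q) to q − p. For instance
  ∂[1,4] = [4] − [1].
The 7×18 boundary matrix has rank 6 and Smith normal form diag(1,1,1,1,1,1).

∂_2: C_2 → C_1 acts by ∂[p,q,r] = [q,r] − [p,r] + [p,q]. For instance
  ∂[3,4,6] = [4,6] − [3,6] + [3,4],
  ∂[1,2,6] = [2,6] − [1,6] + [1,2].
The resulting 18×12 matrix has rank 12, and its Smith normal form has invariant factors (1,1,1,1,1,1,1,1,1,1,1,2).

Now H_k = ker ∂_k / im ∂_{k+1}, so:

  H_0: rank C_0 − rank ∂_1 = 7 − 6 = 1, and the invariant factors of ∂_1 are all 1, so H_0 = Z.
  H_1: rank ker ∂_1 − rank ∂_2 = (18 − 6) − 12 = 0, and ∂_2 has invariant factor 2 > 1, so H_1 = Z/2.
  H_2: rank ker ∂_2 − rank ∂_3 = (12 − 12) − 0 = 0, and there is no ∂_3, so H_2 = 0.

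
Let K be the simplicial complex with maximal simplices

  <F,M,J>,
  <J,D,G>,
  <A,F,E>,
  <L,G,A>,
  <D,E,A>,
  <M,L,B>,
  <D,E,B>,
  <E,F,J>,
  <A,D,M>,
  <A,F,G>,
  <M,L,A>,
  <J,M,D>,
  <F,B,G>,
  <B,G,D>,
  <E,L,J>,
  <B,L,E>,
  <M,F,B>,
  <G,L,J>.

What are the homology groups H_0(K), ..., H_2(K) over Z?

H_0 = Z,  H_1 = Z^2,  H_2 = Z.

Order the vertices as A < B < D < E < F < G < J < L < M. Listing each simplex with vertices in this order, K has dimension 2 with simplices:

  0-simplices (9): A, B, D, E, F, G, J, L, M
  1-simplices (27): AD, AE, AF, AG, AL, AM, BD, BE, BF, BG, BL, BM, DE, DG, DJ, DM, EF, EJ, EL, FG, FJ, FM, GJ, GL, JL, JM, LM
  2-simplices (18): ADE, ADM, AEF, AFG, AGL, ALM, BDE, BDG, BEL, BFG, BFM, BLM, DGJ, DJM, EFJ, EJL, FJM, GJL

Hence C_0 ≅ Z^9, C_1 ≅ Z^27, C_2 ≅ Z^18.

∂_1: C_1 → C_0 maps an edge to its endpoints' difference, ∂[p,q] = q − p. For instance
  ∂EF = F − E.
As a 9×27 matrix over Z this has rank 8, with invariant factors (1,1,1,1,1,1,1,1).

The boundary map ∂_2: C_2 → C_1 maps a triangle to the signed sum of its edges. For instance
  ∂ALM = LM − AM + AL,
  ∂BEL = EL − BL + BE.
As a 27×18 matrix over Z this has rank 17, with invariant factors (1,1,1,1,1,1,1,1,1,1,1,1,1,1,1,1,1).

From H_k ≅ ker(∂_k) / im(∂_{k+1}) we obtain:

  H_0: rank C_0 − rank ∂_1 = 9 − 8 = 1, and the invariant factors of ∂_1 are all 1, so H_0 = Z.
  H_1: rank ker ∂_1 − rank ∂_2 = (27 − 8) − 17 = 2, and the invariant factors of ∂_2 are all 1, so H_1 = Z^2.
  H_2: rank ker ∂_2 − rank ∂_3 = (18 − 17) − 0 = 1, and there is no ∂_3, so H_2 = Z.

As a check, the Euler characteristic is 9 − 27 + 18 = 0, which agrees with 1 − 2 + 1 = 0.
(K is a triangulation of the torus T^2.)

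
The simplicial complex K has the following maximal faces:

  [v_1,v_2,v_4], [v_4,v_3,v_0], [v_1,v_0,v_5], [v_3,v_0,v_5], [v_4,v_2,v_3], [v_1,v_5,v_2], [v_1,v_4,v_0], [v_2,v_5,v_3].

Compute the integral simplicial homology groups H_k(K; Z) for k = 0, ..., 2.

H_0 ≅ Z,  H_1 = 0,  H_2 ≅ Z.

Take the total order v_0 < v_1 < v_2 < v_3 < v_4 < v_5 on the vertex set. Then K (dimension 2) consists of the simplices:

  0-simplices (6): [v_0], [v_1], [v_2], [v_3], [v_4], [v_5]
  1-simplices (12): [v_0,v_1], [v_0,v_3], [v_0,v_4], [v_0,v_5], [v_1,v_2], [v_1,v_4], [v_1,v_5], [v_2,v_3], [v_2,v_4], [v_2,v_5], [v_3,v_4], [v_3,v_5]
  2-simplices (8): [v_0,v_1,v_4], [v_0,v_1,v_5], [v_0,v_3,v_4], [v_0,v_3,v_5], [v_1,v_2,v_4], [v_1,v_2,v_5], [v_2,v_3,v_4], [v_2,v_3,v_5]

so the chain groups are C_0 ≅ Z^6, C_1 ≅ Z^12, C_2 ≅ Z^8.

The boundary map ∂_1: C_1 → C_0 sends each edge [p,q] (with p < q) to q − p. For instance
  ∂[v_2,v_4] = [v_4] − [v_2].
As a 6×12 matrix over Z this has rank 5, with invariant factors (1,1,1,1,1).

∂_2: C_2 → C_1 sends each 2-simplex [p,q,r] to [q,r] − [p,r] + [p,q]. For instance
  ∂[v_2,v_3,v_5] = [v_3,v_5] − [v_2,v_5] + [v_2,v_3],
  ∂[v_0,v_3,v_4] = [v_3,v_4] − [v_0,v_4] + [v_0,v_3].
The 12×8 boundary matrix has rank 7 and Smith normal form diag(1,1,1,1,1,1,1).

Reading off H_k = ker ∂_k / im ∂_{k+1}:

  H_0: rank C_0 − rank ∂_1 = 6 − 5 = 1, and the invariant factors of ∂_1 are all 1, so H_0 = Z.
  H_1: rank ker ∂_1 − rank ∂_2 = (12 − 5) − 7 = 0, and the invariant factors of ∂_2 are all 1, so H_1 = 0.
  H_2: rank ker ∂_2 − rank ∂_3 = (8 − 7) − 0 = 1, and there is no ∂_3, so H_2 = Z.

(K is a triangulation of the 2-sphere S^2.)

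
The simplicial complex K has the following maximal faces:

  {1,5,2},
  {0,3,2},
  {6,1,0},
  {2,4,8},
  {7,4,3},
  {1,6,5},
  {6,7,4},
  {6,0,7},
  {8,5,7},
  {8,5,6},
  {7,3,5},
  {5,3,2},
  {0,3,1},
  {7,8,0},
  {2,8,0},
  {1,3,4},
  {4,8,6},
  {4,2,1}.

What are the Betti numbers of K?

b_0 = 1, b_1 = 1, b_2 = 0.

Fix the vertex order 0 < 1 < 2 < 3 < 4 < 5 < 6 < 7 < 8 and write every simplex with vertices in increasing order. Then dim K = 2 and the simplices of K are:

  0-simplices (9): [0], [1], [2], [3], [4], [5], [6], [7], [8]
  1-simplices (27): (27 of them)
  2-simplices (18): [0,1,3], [0,1,6], [0,2,3], [0,2,8], [0,6,7], [0,7,8], [1,2,4], [1,2,5], [1,3,4], [1,5,6], [2,3,5], [2,4,8], [3,4,7], [3,5,7], [4,6,7], [4,6,8], [5,6,8], [5,7,8]

so the chain groups are C_0 ≅ Z^9, C_1 ≅ Z^27, C_2 ≅ Z^18.

Boundary ∂_1: C_1 → C_0 sends each edge [p,q] (with p < q) to q − p.
This gives a 9×27 integer matrix of rank 8; reducing to Smith normal form yields diagonal entries (1,1,1,1,1,1,1,1).

∂_2: C_2 → C_1 sends each 2-simplex [p,q,r] to [q,r] − [p,r] + [p,q]. For instance
  ∂[0,2,3] = [2,3] − [0,3] + [0,2],
  ∂[4,6,8] = [6,8] − [4,8] + [4,6].
The 27×18 boundary matrix has rank 18 and Smith normal form diag(1,1,1,1,1,1,1,1,1,1,1,1,1,1,1,1,1,2).

Computing H_k = (kernel of ∂_k) / (image of ∂_{k+1}):

  H_0: rank C_0 − rank ∂_1 = 9 − 8 = 1, and the invariant factors of ∂_1 are all 1, so H_0 = Z.
  H_1: rank ker ∂_1 − rank ∂_2 = (27 − 8) − 18 = 1, and ∂_2 has invariant factor 2 > 1, so H_1 = Z ⊕ Z/2.
  H_2: rank ker ∂_2 − rank ∂_3 = (18 − 18) − 0 = 0, and there is no ∂_3, so H_2 = 0.

Hence the Betti numbers are b_0 = 1, b_1 = 1, b_2 = 0.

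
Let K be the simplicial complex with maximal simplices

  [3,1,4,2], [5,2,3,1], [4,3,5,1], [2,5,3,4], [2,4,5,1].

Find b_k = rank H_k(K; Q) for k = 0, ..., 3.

Fix the vertex order 1 < 2 < 3 < 4 < 5 and write every simplex with vertices in increasing order. Then dim K = 3 and the simplices of K are:

  0-simplices (5): [1], [2], [3], [4], [5]
  1-simplices (10): [1,2], [1,3], [1,4], [1,5], [2,3], [2,4], [2,5], [3,4], [3,5], [4,5]
  2-simplices (10): [1,2,3], [1,2,4], [1,2,5], [1,3,4], [1,3,5], [1,4,5], [2,3,4], [2,3,5], [2,4,5], [3,4,5]
  3-simplices (5): [1,2,3,4], [1,2,3,5], [1,2,4,5], [1,3,4,5], [2,3,4,5]

Hence C_0 ≅ Z^5, C_1 ≅ Z^10, C_2 ≅ Z^10, C_3 ≅ Z^5.

The boundary map ∂_1: C_1 → C_0 is given by ∂[p,q] = [q] − [p].
As a 5×10 matrix over Z this has rank 4, with invariant factors (1,1,1,1).

Boundary ∂_2: C_2 → C_1 maps a triangle to the signed sum of its edges. For instance
  ∂[3,4,5] = [4,5] − [3,5] + [3,4],
  ∂[1,4,5] = [4,5] − [1,5] + [1,4].
This gives a 10×10 integer matrix of rank 6; reducing to Smith normal form yields diagonal entries (1,1,1,1,1,1).

Boundary ∂_3: C_3 → C_2 sends each 3-simplex σ to the alternating sum Σ_i (−1)^i (σ with its i-th vertex removed). For instance
  ∂[1,3,4,5] = [3,4,5] − [1,4,5] + [1,3,5] − [1,3,4],
  ∂[1,2,4,5] = [2,4,5] − [1,4,5] + [1,2,5] − [1,2,4].
This gives a 10×5 integer matrix of rank 4; reducing to Smith normal form yields diagonal entries (1,1,1,1).

From H_k ≅ ker(∂_k) / im(∂_{k+1}) we obtain:

  H_0: rank C_0 − rank ∂_1 = 5 − 4 = 1, and the invariant factors of ∂_1 are all 1, so H_0 ≅ Z.
  H_1: rank ker ∂_1 − rank ∂_2 = (10 − 4) − 6 = 0, and the invariant factors of ∂_2 are all 1, so H_1 ≅ 0.
  H_2: rank ker ∂_2 − rank ∂_3 = (10 − 6) − 4 = 0, and the invariant factors of ∂_3 are all 1, so H_2 ≅ 0.
  H_3: rank ker ∂_3 − rank ∂_4 = (5 − 4) − 0 = 1, and there is no ∂_4, so H_3 ≅ Z.

Hence the Betti numbers are b_0 = 1, b_1 = 0, b_2 = 0, b_3 = 1.

b_0 = 1, b_1 = 0, b_2 = 0, b_3 = 1.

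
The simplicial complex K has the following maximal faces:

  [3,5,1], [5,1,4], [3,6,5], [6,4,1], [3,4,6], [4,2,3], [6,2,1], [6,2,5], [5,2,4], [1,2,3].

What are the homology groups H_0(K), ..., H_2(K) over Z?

K has 6 vertices, 15 edges, 10 triangles.
rank ∂_0 = 0, rank ∂_1 = 5 ⇒ b_0 = 6 − 0 − 5 = 1; all invariant factors of ∂_1 are 1 so no torsion. So H_0 ≅ Z.
rank ∂_1 = 5, rank ∂_2 = 10 ⇒ b_1 = 15 − 5 − 10 = 0; ∂_2 has invariant factor(s) [2] giving torsion. So H_1 ≅ Z/2.
rank ∂_2 = 10, rank ∂_3 = 0 ⇒ b_2 = 10 − 10 − 0 = 0. So H_2 ≅ 0.

H_0 ≅ Z,  H_1 ≅ Z/2,  H_2 = 0.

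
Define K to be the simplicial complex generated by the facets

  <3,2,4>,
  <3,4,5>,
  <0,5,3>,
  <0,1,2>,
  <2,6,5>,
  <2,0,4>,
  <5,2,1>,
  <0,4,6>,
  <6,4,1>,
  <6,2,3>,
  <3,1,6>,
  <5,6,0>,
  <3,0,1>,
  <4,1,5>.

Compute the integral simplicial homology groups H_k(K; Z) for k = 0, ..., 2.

Fix the vertex order 0 < 1 < 2 < 3 < 4 < 5 < 6 and write every simplex with vertices in increasing order. Then dim K = 2 and the simplices of K are:

  0-simplices (7): [0], [1], [2], [3], [4], [5], [6]
  1-simplices (21): [0,1], [0,2], [0,3], [0,4], [0,5], [0,6], [1,2], [1,3], [1,4], [1,5], [1,6], [2,3], [2,4], [2,5], [2,6], [3,4], [3,5], [3,6], [4,5], [4,6], [5,6]
  2-simplices (14): [0,1,2], [0,1,3], [0,2,4], [0,3,5], [0,4,6], [0,5,6], [1,2,5], [1,3,6], [1,4,5], [1,4,6], [2,3,4], [2,3,6], [2,5,6], [3,4,5]

giving chain groups C_0 ≅ Z^7, C_1 ≅ Z^21, C_2 ≅ Z^14.

∂_1: C_1 → C_0 sends each edge [p,q] (with p < q) to q − p. For instance
  ∂[3,5] = [5] − [3].
As a 7×21 matrix over Z this has rank 6, with invariant factors (1,1,1,1,1,1).

∂_2: C_2 → C_1 acts by ∂[p,q,r] = [q,r] − [p,r] + [p,q]. For instance
  ∂[0,4,6] = [4,6] − [0,6] + [0,4],
  ∂[0,1,3] = [1,3] − [0,3] + [0,1].
The 21×14 boundary matrix has rank 13 and Smith normal form diag(1,1,1,1,1,1,1,1,1,1,1,1,1).

From H_k ≅ ker(∂_k) / im(∂_{k+1}) we obtain:

  H_0: rank C_0 − rank ∂_1 = 7 − 6 = 1, and the invariant factors of ∂_1 are all 1, so H_0 ≅ Z.
  H_1: rank ker ∂_1 − rank ∂_2 = (21 − 6) − 13 = 2, and the invariant factors of ∂_2 are all 1, so H_1 ≅ Z^2.
  H_2: rank ker ∂_2 − rank ∂_3 = (14 − 13) − 0 = 1, and there is no ∂_3, so H_2 ≅ Z.

H_0 = Z,  H_1 = Z^2,  H_2 = Z.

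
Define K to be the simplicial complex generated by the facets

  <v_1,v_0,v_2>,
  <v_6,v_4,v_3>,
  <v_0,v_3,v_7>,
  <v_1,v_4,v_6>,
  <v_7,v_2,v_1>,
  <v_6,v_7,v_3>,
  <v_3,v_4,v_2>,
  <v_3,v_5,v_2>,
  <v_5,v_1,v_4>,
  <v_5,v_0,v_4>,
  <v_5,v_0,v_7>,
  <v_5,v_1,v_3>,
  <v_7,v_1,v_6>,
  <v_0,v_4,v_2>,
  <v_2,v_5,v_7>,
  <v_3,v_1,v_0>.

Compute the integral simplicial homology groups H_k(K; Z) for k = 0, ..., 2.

Take the total order v_0 < v_1 < v_2 < v_3 < v_4 < v_5 < v_6 < v_7 on the vertex set. Then K (dimension 2) consists of the simplices:

  0-simplices (8): [v_0], [v_1], [v_2], [v_3], [v_4], [v_5], [v_6], [v_7]
  1-simplices (24): (24 of them)
  2-simplices (16): (16 of them)

Hence C_0 ≅ Z^8, C_1 ≅ Z^24, C_2 ≅ Z^16.

∂_1: C_1 → C_0 sends each edge [p,q] (with p < q) to q − p. For instance
  ∂[v_1,v_7] = [v_7] − [v_1].
The 8×24 boundary matrix has rank 7 and Smith normal form diag(1,1,1,1,1,1,1).

∂_2: C_2 → C_1 acts by ∂[p,q,r] = [q,r] − [p,r] + [p,q]. For instance
  ∂[v_0,v_2,v_4] = [v_2,v_4] − [v_0,v_4] + [v_0,v_2],
  ∂[v_1,v_6,v_7] = [v_6,v_7] − [v_1,v_7] + [v_1,v_6].
As a 24×16 matrix over Z this has rank 15, with invariant factors (1,1,1,1,1,1,1,1,1,1,1,1,1,1,1).

Reading off H_k = ker ∂_k / im ∂_{k+1}:

  H_0: rank C_0 − rank ∂_1 = 8 − 7 = 1, and the invariant factors of ∂_1 are all 1, so H_0 = Z.
  H_1: rank ker ∂_1 − rank ∂_2 = (24 − 7) − 15 = 2, and the invariant factors of ∂_2 are all 1, so H_1 = Z^2.
  H_2: rank ker ∂_2 − rank ∂_3 = (16 − 15) − 0 = 1, and there is no ∂_3, so H_2 = Z.

H_0 = Z,  H_1 = Z^2,  H_2 = Z.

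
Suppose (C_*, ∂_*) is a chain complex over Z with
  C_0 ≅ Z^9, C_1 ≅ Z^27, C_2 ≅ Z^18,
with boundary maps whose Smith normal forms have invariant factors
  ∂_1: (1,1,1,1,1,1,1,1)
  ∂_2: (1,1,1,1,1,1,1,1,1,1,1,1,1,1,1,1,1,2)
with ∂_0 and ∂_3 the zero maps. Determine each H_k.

H_0: b_0 = 9 − 0 − 8 = 1; torsion from ∂_1 factors > 1: none. So H_0 ≅ Z.
H_1: b_1 = 27 − 8 − 18 = 1; torsion from ∂_2 factors > 1: [2]. So H_1 ≅ Z ⊕ Z/2.
H_2: b_2 = 18 − 18 − 0 = 0; torsion from ∂_3 factors > 1: none. So H_2 ≅ 0.

H_0 ≅ Z,  H_1 ≅ Z ⊕ Z/2,  H_2 = 0.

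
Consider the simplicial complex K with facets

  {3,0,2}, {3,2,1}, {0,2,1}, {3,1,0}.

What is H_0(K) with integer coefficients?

H_0 = Z.

Fix the vertex order 0 < 1 < 2 < 3 and write every simplex with vertices in increasing order. Then dim K = 2 and the simplices of K are:

  0-simplices (4): [0], [1], [2], [3]
  1-simplices (6): [0,1], [0,2], [0,3], [1,2], [1,3], [2,3]
  2-simplices (4): [0,1,2], [0,1,3], [0,2,3], [1,2,3]

giving chain groups C_0 ≅ Z^4, C_1 ≅ Z^6, C_2 ≅ Z^4.

Boundary ∂_1: C_1 → C_0 is given by ∂[p,q] = [q] − [p].
This gives a 4×6 integer matrix of rank 3; reducing to Smith normal form yields diagonal entries (1,1,1).

∂_2: C_2 → C_1 acts by ∂[p,q,r] = [q,r] − [p,r] + [p,q]. For instance
  ∂[0,1,3] = [1,3] − [0,3] + [0,1],
  ∂[0,2,3] = [2,3] − [0,3] + [0,2].
The resulting 6×4 matrix has rank 3, and its Smith normal form has invariant factors (1,1,1).

Reading off H_k = ker ∂_k / im ∂_{k+1}:

  H_0: rank C_0 − rank ∂_1 = 4 − 3 = 1, and the invariant factors of ∂_1 are all 1, so H_0 = Z.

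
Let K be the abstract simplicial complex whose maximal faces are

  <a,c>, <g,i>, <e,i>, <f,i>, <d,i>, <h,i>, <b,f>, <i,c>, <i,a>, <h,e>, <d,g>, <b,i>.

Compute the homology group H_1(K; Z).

H_1 = Z^4.

We work with the vertex ordering a < b < c < d < e < f < g < h < i. The simplices of K, each written with vertices in increasing order, are:

  0-simplices (9): a, b, c, d, e, f, g, h, i
  1-simplices (12): ac, ai, bf, bi, ci, dg, di, eh, ei, fi, gi, hi

Hence C_0 ≅ Z^9, C_1 ≅ Z^12.

The boundary map ∂_1: C_1 → C_0 maps an edge to its endpoints' difference, ∂[p,q] = q − p. For instance
  ∂hi = i − h.
The 9×12 boundary matrix has rank 8 and Smith normal form diag(1,1,1,1,1,1,1,1).

Computing H_k = (kernel of ∂_k) / (image of ∂_{k+1}):

  H_1: rank ker ∂_1 − rank ∂_2 = (12 − 8) − 0 = 4, and there is no ∂_2, so H_1 ≅ Z^4.

(K is a triangulation of a wedge of 4 circles.)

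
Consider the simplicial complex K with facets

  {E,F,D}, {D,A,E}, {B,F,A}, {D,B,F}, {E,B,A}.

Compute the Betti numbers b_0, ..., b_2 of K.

b_0 = 1, b_1 = 1, b_2 = 0.

K has 5 vertices, 10 edges, 5 triangles.
rank ∂_0 = 0, rank ∂_1 = 4 ⇒ b_0 = 5 − 0 − 4 = 1; all invariant factors of ∂_1 are 1 so no torsion. So H_0 = Z.
rank ∂_1 = 4, rank ∂_2 = 5 ⇒ b_1 = 10 − 4 − 5 = 1; all invariant factors of ∂_2 are 1 so no torsion. So H_1 = Z.
rank ∂_2 = 5, rank ∂_3 = 0 ⇒ b_2 = 5 − 5 − 0 = 0. So H_2 = 0.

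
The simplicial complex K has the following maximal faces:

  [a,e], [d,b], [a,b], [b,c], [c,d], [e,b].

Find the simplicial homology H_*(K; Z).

H_0 = Z,  H_1 = Z^2.

We work with the vertex ordering a < b < c < d < e. The simplices of K, each written with vertices in increasing order, are:

  0-simplices (5): a, b, c, d, e
  1-simplices (6): ab, ae, bc, bd, be, cd

Hence C_0 ≅ Z^5, C_1 ≅ Z^6.

Boundary ∂_1: C_1 → C_0 is given by ∂[p,q] = [q] − [p]. For instance
  ∂ae = e − a.
The resulting 5×6 matrix has rank 4, and its Smith normal form has invariant factors (1,1,1,1).

Computing H_k = (kernel of ∂_k) / (image of ∂_{k+1}):

  H_0: rank C_0 − rank ∂_1 = 5 − 4 = 1, and the invariant factors of ∂_1 are all 1, so H_0 ≅ Z.
  H_1: rank ker ∂_1 − rank ∂_2 = (6 − 4) − 0 = 2, and there is no ∂_2, so H_1 ≅ Z^2.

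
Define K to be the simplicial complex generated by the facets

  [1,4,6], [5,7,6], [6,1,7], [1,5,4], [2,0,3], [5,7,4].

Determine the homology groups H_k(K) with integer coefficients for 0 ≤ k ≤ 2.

We work with the vertex ordering 0 < 1 < 2 < 3 < 4 < 5 < 6 < 7. The simplices of K, each written with vertices in increasing order, are:

  0-simplices (8): [0], [1], [2], [3], [4], [5], [6], [7]
  1-simplices (13): [0,2], [0,3], [1,4], [1,5], [1,6], [1,7], [2,3], [4,5], [4,6], [4,7], [5,6], [5,7], [6,7]
  2-simplices (6): [0,2,3], [1,4,5], [1,4,6], [1,6,7], [4,5,7], [5,6,7]

Hence C_0 ≅ Z^8, C_1 ≅ Z^13, C_2 ≅ Z^6.

∂_1: C_1 → C_0 sends each edge [p,q] (with p < q) to q − p. For instance
  ∂[4,6] = [6] − [4].
This gives a 8×13 integer matrix of rank 6; reducing to Smith normal form yields diagonal entries (1,1,1,1,1,1).

The boundary map ∂_2: C_2 → C_1 sends each 2-simplex [p,q,r] to [q,r] − [p,r] + [p,q]. For instance
  ∂[1,4,5] = [4,5] − [1,5] + [1,4],
  ∂[4,5,7] = [5,7] − [4,7] + [4,5].
The 13×6 boundary matrix has rank 6 and Smith normal form diag(1,1,1,1,1,1).

Computing H_k = (kernel of ∂_k) / (image of ∂_{k+1}):

  H_0: rank C_0 − rank ∂_1 = 8 − 6 = 2, and the invariant factors of ∂_1 are all 1, so H_0 ≅ Z^2.
  H_1: rank ker ∂_1 − rank ∂_2 = (13 − 6) − 6 = 1, and the invariant factors of ∂_2 are all 1, so H_1 ≅ Z.
  H_2: rank ker ∂_2 − rank ∂_3 = (6 − 6) − 0 = 0, and there is no ∂_3, so H_2 ≅ 0.

As a check, the Euler characteristic is 8 − 13 + 6 = 1, which agrees with 2 − 1 + 0 = 1.

H_0 = Z^2,  H_1 = Z,  H_2 = 0.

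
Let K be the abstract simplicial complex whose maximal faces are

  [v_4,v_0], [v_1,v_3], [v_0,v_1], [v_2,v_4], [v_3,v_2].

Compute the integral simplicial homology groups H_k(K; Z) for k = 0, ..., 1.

K has 5 vertices, 5 edges.
rank ∂_0 = 0, rank ∂_1 = 4 ⇒ b_0 = 5 − 0 − 4 = 1; all invariant factors of ∂_1 are 1 so no torsion. So H_0 ≅ Z.
rank ∂_1 = 4, rank ∂_2 = 0 ⇒ b_1 = 5 − 4 − 0 = 1. So H_1 ≅ Z.

H_0 = Z,  H_1 = Z.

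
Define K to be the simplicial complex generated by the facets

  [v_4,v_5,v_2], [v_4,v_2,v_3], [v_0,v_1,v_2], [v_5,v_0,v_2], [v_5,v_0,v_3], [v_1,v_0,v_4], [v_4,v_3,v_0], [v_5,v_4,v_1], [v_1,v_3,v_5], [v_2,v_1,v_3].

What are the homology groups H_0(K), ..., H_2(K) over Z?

H_0 = Z,  H_1 = Z/2Z,  H_2 = 0.

We work with the vertex ordering v_0 < v_1 < v_2 < v_3 < v_4 < v_5. The simplices of K, each written with vertices in increasing order, are:

  0-simplices (6): [v_0], [v_1], [v_2], [v_3], [v_4], [v_5]
  1-simplices (15): (15 of them)
  2-simplices (10): [v_0,v_1,v_2], [v_0,v_1,v_4], [v_0,v_2,v_5], [v_0,v_3,v_4], [v_0,v_3,v_5], [v_1,v_2,v_3], [v_1,v_3,v_5], [v_1,v_4,v_5], [v_2,v_3,v_4], [v_2,v_4,v_5]

Hence C_0 ≅ Z^6, C_1 ≅ Z^15, C_2 ≅ Z^10.

Boundary ∂_1: C_1 → C_0 maps an edge to its endpoints' difference, ∂[p,q] = q − p. For instance
  ∂[v_0,v_1] = [v_1] − [v_0].
The resulting 6×15 matrix has rank 5, and its Smith normal form has invariant factors (1,1,1,1,1).

∂_2: C_2 → C_1 sends each 2-simplex [p,q,r] to [q,r] − [p,r] + [p,q]. For instance
  ∂[v_2,v_3,v_4] = [v_3,v_4] − [v_2,v_4] + [v_2,v_3],
  ∂[v_0,v_2,v_5] = [v_2,v_5] − [v_0,v_5] + [v_0,v_2].
This gives a 15×10 integer matrix of rank 10; reducing to Smith normal form yields diagonal entries (1,1,1,1,1,1,1,1,1,2).

Now H_k = ker ∂_k / im ∂_{k+1}, so:

  H_0: rank C_0 − rank ∂_1 = 6 − 5 = 1, and the invariant factors of ∂_1 are all 1, so H_0 ≅ Z.
  H_1: rank ker ∂_1 − rank ∂_2 = (15 − 5) − 10 = 0, and ∂_2 has invariant factor 2 > 1, so H_1 ≅ Z/2Z.
  H_2: rank ker ∂_2 − rank ∂_3 = (10 − 10) − 0 = 0, and there is no ∂_3, so H_2 ≅ 0.

(K is a triangulation of the real projective plane RP^2.)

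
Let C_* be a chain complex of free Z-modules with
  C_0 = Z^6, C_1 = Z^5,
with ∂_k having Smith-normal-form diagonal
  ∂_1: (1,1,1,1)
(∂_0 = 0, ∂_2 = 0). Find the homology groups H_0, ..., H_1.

H_0: b_0 = 6 − 0 − 4 = 2; torsion from ∂_1 factors > 1: none. So H_0 ≅ Z^2.
H_1: b_1 = 5 − 4 − 0 = 1; torsion from ∂_2 factors > 1: none. So H_1 ≅ Z.

H_0 ≅ Z^2,  H_1 ≅ Z.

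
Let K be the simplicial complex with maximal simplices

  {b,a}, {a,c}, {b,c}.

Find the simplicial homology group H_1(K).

Order the vertices as a < b < c. Listing each simplex with vertices in this order, K has dimension 1 with simplices:

  0-simplices (3): a, b, c
  1-simplices (3): ab, ac, bc

giving chain groups C_0 ≅ Z^3, C_1 ≅ Z^3.

∂_1: C_1 → C_0 maps an edge to its endpoints' difference, ∂[p,q] = q − p. For instance
  ∂bc = c − b.
The 3×3 boundary matrix has rank 2 and Smith normal form diag(1,1).

Computing H_k = (kernel of ∂_k) / (image of ∂_{k+1}):

  H_1: rank ker ∂_1 − rank ∂_2 = (3 − 2) − 0 = 1, and there is no ∂_2, so H_1 = Z.

H_1 ≅ Z.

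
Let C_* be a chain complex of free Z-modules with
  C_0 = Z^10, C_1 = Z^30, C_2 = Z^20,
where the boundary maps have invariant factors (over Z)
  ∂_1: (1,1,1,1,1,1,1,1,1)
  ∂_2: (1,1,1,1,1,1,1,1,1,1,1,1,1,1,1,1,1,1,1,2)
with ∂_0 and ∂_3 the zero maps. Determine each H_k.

H_0 ≅ Z,  H_1 ≅ Z ⊕ Z/2Z,  H_2 = 0.

H_0: b_0 = 10 − 0 − 9 = 1; torsion from ∂_1 factors > 1: none. So H_0 ≅ Z.
H_1: b_1 = 30 − 9 − 20 = 1; torsion from ∂_2 factors > 1: [2]. So H_1 ≅ Z ⊕ Z/2Z.
H_2: b_2 = 20 − 20 − 0 = 0; torsion from ∂_3 factors > 1: none. So H_2 ≅ 0.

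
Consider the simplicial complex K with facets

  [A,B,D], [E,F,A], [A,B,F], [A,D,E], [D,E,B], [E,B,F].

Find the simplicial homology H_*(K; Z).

Fix the vertex order A < B < D < E < F and write every simplex with vertices in increasing order. Then dim K = 2 and the simplices of K are:

  0-simplices (5): A, B, D, E, F
  1-simplices (9): AB, AD, AE, AF, BD, BE, BF, DE, EF
  2-simplices (6): ABD, ABF, ADE, AEF, BDE, BEF

Hence C_0 ≅ Z^5, C_1 ≅ Z^9, C_2 ≅ Z^6.

∂_1: C_1 → C_0 sends each edge [p,q] (with p < q) to q − p.
The resulting 5×9 matrix has rank 4, and its Smith normal form has invariant factors (1,1,1,1).

Boundary ∂_2: C_2 → C_1 maps a triangle to the signed sum of its edges. For instance
  ∂ABF = BF − AF + AB,
  ∂AEF = EF − AF + AE.
The 9×6 boundary matrix has rank 5 and Smith normal form diag(1,1,1,1,1).

Computing H_k = (kernel of ∂_k) / (image of ∂_{k+1}):

  H_0: rank C_0 − rank ∂_1 = 5 − 4 = 1, and the invariant factors of ∂_1 are all 1, so H_0 = Z.
  H_1: rank ker ∂_1 − rank ∂_2 = (9 − 4) − 5 = 0, and the invariant factors of ∂_2 are all 1, so H_1 = 0.
  H_2: rank ker ∂_2 − rank ∂_3 = (6 − 5) − 0 = 1, and there is no ∂_3, so H_2 = Z.

H_0 ≅ Z,  H_1 = 0,  H_2 ≅ Z.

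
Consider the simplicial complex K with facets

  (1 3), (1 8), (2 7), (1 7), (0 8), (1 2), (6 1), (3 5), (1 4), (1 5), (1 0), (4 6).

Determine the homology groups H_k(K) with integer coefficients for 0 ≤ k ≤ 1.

H_0 ≅ Z,  H_1 ≅ Z^4.

Take the total order 0 < 1 < 2 < 3 < 4 < 5 < 6 < 7 < 8 on the vertex set. Then K (dimension 1) consists of the simplices:

  0-simplices (9): [0], [1], [2], [3], [4], [5], [6], [7], [8]
  1-simplices (12): [0,1], [0,8], [1,2], [1,3], [1,4], [1,5], [1,6], [1,7], [1,8], [2,7], [3,5], [4,6]

Hence C_0 ≅ Z^9, C_1 ≅ Z^12.

Boundary ∂_1: C_1 → C_0 sends each edge [p,q] (with p < q) to q − p. For instance
  ∂[3,5] = [5] − [3].
As a 9×12 matrix over Z this has rank 8, with invariant factors (1,1,1,1,1,1,1,1).

Reading off H_k = ker ∂_k / im ∂_{k+1}:

  H_0: rank C_0 − rank ∂_1 = 9 − 8 = 1, and the invariant factors of ∂_1 are all 1, so H_0 ≅ Z.
  H_1: rank ker ∂_1 − rank ∂_2 = (12 − 8) − 0 = 4, and there is no ∂_2, so H_1 ≅ Z^4.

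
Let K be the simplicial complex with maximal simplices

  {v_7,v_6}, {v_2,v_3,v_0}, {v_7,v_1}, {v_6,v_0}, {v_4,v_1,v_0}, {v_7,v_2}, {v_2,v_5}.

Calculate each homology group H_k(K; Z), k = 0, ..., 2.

H_0 ≅ Z,  H_1 ≅ Z^2,  H_2 = 0.

Order the vertices as v_0 < v_1 < v_2 < v_3 < v_4 < v_5 < v_6 < v_7. Listing each simplex with vertices in this order, K has dimension 2 with simplices:

  0-simplices (8): [v_0], [v_1], [v_2], [v_3], [v_4], [v_5], [v_6], [v_7]
  1-simplices (11): [v_0,v_1], [v_0,v_2], [v_0,v_3], [v_0,v_4], [v_0,v_6], [v_1,v_4], [v_1,v_7], [v_2,v_3], [v_2,v_5], [v_2,v_7], [v_6,v_7]
  2-simplices (2): [v_0,v_1,v_4], [v_0,v_2,v_3]

Hence C_0 ≅ Z^8, C_1 ≅ Z^11, C_2 ≅ Z^2.

Boundary ∂_1: C_1 → C_0 is given by ∂[p,q] = [q] − [p]. For instance
  ∂[v_6,v_7] = [v_7] − [v_6].
The 8×11 boundary matrix has rank 7 and Smith normal form diag(1,1,1,1,1,1,1).

The boundary map ∂_2: C_2 → C_1 acts by ∂[p,q,r] = [q,r] − [p,r] + [p,q]. For instance
  ∂[v_0,v_1,v_4] = [v_1,v_4] − [v_0,v_4] + [v_0,v_1],
  ∂[v_0,v_2,v_3] = [v_2,v_3] − [v_0,v_3] + [v_0,v_2].
The 11×2 boundary matrix has rank 2 and Smith normal form diag(1,1).

From H_k ≅ ker(∂_k) / im(∂_{k+1}) we obtain:

  H_0: rank C_0 − rank ∂_1 = 8 − 7 = 1, and the invariant factors of ∂_1 are all 1, so H_0 = Z.
  H_1: rank ker ∂_1 − rank ∂_2 = (11 − 7) − 2 = 2, and the invariant factors of ∂_2 are all 1, so H_1 = Z^2.
  H_2: rank ker ∂_2 − rank ∂_3 = (2 − 2) − 0 = 0, and there is no ∂_3, so H_2 = 0.

As a check, the Euler characteristic is 8 − 11 + 2 = -1, which agrees with 1 − 2 + 0 = -1.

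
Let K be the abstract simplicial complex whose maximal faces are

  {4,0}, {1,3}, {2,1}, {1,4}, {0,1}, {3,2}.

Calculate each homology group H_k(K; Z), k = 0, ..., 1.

Order the vertices as 0 < 1 < 2 < 3 < 4. Listing each simplex with vertices in this order, K has dimension 1 with simplices:

  0-simplices (5): [0], [1], [2], [3], [4]
  1-simplices (6): [0,1], [0,4], [1,2], [1,3], [1,4], [2,3]

so the chain groups are C_0 ≅ Z^5, C_1 ≅ Z^6.

The boundary map ∂_1: C_1 → C_0 sends each edge [p,q] (with p < q) to q − p. For instance
  ∂[1,2] = [2] − [1].
The 5×6 boundary matrix has rank 4 and Smith normal form diag(1,1,1,1).

Computing H_k = (kernel of ∂_k) / (image of ∂_{k+1}):

  H_0: rank C_0 − rank ∂_1 = 5 − 4 = 1, and the invariant factors of ∂_1 are all 1, so H_0 = Z.
  H_1: rank ker ∂_1 − rank ∂_2 = (6 − 4) − 0 = 2, and there is no ∂_2, so H_1 = Z^2.

H_0 = Z,  H_1 = Z^2.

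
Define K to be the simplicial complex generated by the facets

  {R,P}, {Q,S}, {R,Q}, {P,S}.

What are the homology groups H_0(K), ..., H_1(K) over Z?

Take the total order P < Q < R < S on the vertex set. Then K (dimension 1) consists of the simplices:

  0-simplices (4): P, Q, R, S
  1-simplices (4): PR, PS, QR, QS

giving chain groups C_0 ≅ Z^4, C_1 ≅ Z^4.

The boundary map ∂_1: C_1 → C_0 maps an edge to its endpoints' difference, ∂[p,q] = q − p. For instance
  ∂QR = R − Q.
This gives a 4×4 integer matrix of rank 3; reducing to Smith normal form yields diagonal entries (1,1,1).

From H_k ≅ ker(∂_k) / im(∂_{k+1}) we obtain:

  H_0: rank C_0 − rank ∂_1 = 4 − 3 = 1, and the invariant factors of ∂_1 are all 1, so H_0 ≅ Z.
  H_1: rank ker ∂_1 − rank ∂_2 = (4 − 3) − 0 = 1, and there is no ∂_2, so H_1 ≅ Z.

As a check, the Euler characteristic is 4 − 4 = 0, which agrees with 1 − 1 = 0.
(K is a triangulation of the circle S^1.)

H_0 = Z,  H_1 = Z.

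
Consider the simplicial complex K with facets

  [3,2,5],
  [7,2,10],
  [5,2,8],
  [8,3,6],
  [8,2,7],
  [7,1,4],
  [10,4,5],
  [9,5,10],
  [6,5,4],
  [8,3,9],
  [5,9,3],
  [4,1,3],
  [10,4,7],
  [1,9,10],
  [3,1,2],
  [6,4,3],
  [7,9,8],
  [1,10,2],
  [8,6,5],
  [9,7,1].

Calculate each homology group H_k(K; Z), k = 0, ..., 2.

H_0 = Z,  H_1 = Z ⊕ Z/2,  H_2 = 0.

Take the total order 1 < 2 < 3 < 4 < 5 < 6 < 7 < 8 < 9 < 10 on the vertex set. Then K (dimension 2) consists of the simplices:

  0-simplices (10): [1], [2], [3], [4], [5], [6], [7], [8], [9], [10]
  1-simplices (30): (30 of them)
  2-simplices (20): (20 of them)

Hence C_0 ≅ Z^10, C_1 ≅ Z^30, C_2 ≅ Z^20.

The boundary map ∂_1: C_1 → C_0 is given by ∂[p,q] = [q] − [p]. For instance
  ∂[4,7] = [7] − [4].
The 10×30 boundary matrix has rank 9 and Smith normal form diag(1,1,1,1,1,1,1,1,1).

∂_2: C_2 → C_1 acts by ∂[p,q,r] = [q,r] − [p,r] + [p,q]. For instance
  ∂[3,5,9] = [5,9] − [3,9] + [3,5],
  ∂[1,9,10] = [9,10] − [1,10] + [1,9].
As a 30×20 matrix over Z this has rank 20, with invariant factors (1,1,1,1,1,1,1,1,1,1,1,1,1,1,1,1,1,1,1,2).

From H_k ≅ ker(∂_k) / im(∂_{k+1}) we obtain:

  H_0: rank C_0 − rank ∂_1 = 10 − 9 = 1, and the invariant factors of ∂_1 are all 1, so H_0 = Z.
  H_1: rank ker ∂_1 − rank ∂_2 = (30 − 9) − 20 = 1, and ∂_2 has invariant factor 2 > 1, so H_1 = Z ⊕ Z/2.
  H_2: rank ker ∂_2 − rank ∂_3 = (20 − 20) − 0 = 0, and there is no ∂_3, so H_2 = 0.

As a check, the Euler characteristic is 10 − 30 + 20 = 0, which agrees with 1 − 1 + 0 = 0.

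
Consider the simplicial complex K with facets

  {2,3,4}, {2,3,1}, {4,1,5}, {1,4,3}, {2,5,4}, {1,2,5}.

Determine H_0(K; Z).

H_0 = Z.

Order the vertices as 1 < 2 < 3 < 4 < 5. Listing each simplex with vertices in this order, K has dimension 2 with simplices:

  0-simplices (5): [1], [2], [3], [4], [5]
  1-simplices (9): [1,2], [1,3], [1,4], [1,5], [2,3], [2,4], [2,5], [3,4], [4,5]
  2-simplices (6): [1,2,3], [1,2,5], [1,3,4], [1,4,5], [2,3,4], [2,4,5]

Hence C_0 ≅ Z^5, C_1 ≅ Z^9, C_2 ≅ Z^6.

∂_1: C_1 → C_0 sends each edge [p,q] (with p < q) to q − p. For instance
  ∂[2,5] = [5] − [2].
This gives a 5×9 integer matrix of rank 4; reducing to Smith normal form yields diagonal entries (1,1,1,1).

The boundary map ∂_2: C_2 → C_1 sends each 2-simplex [p,q,r] to [q,r] − [p,r] + [p,q]. For instance
  ∂[1,2,3] = [2,3] − [1,3] + [1,2],
  ∂[1,2,5] = [2,5] − [1,5] + [1,2].
As a 9×6 matrix over Z this has rank 5, with invariant factors (1,1,1,1,1).

Now H_k = ker ∂_k / im ∂_{k+1}, so:

  H_0: rank C_0 − rank ∂_1 = 5 − 4 = 1, and the invariant factors of ∂_1 are all 1, so H_0 = Z.

(K is a triangulation of the 2-sphere S^2.)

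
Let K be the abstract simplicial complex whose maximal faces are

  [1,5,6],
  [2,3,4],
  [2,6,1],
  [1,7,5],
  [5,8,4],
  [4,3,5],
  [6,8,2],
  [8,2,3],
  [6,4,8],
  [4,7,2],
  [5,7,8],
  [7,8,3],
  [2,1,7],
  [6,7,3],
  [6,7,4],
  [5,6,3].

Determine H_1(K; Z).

H_1 ≅ Z^2.

Order the vertices as 1 < 2 < 3 < 4 < 5 < 6 < 7 < 8. Listing each simplex with vertices in this order, K has dimension 2 with simplices:

  0-simplices (8): [1], [2], [3], [4], [5], [6], [7], [8]
  1-simplices (24): (24 of them)
  2-simplices (16): [1,2,6], [1,2,7], [1,5,6], [1,5,7], [2,3,4], [2,3,8], [2,4,7], [2,6,8], [3,4,5], [3,5,6], [3,6,7], [3,7,8], [4,5,8], [4,6,7], [4,6,8], [5,7,8]

giving chain groups C_0 ≅ Z^8, C_1 ≅ Z^24, C_2 ≅ Z^16.

Boundary ∂_1: C_1 → C_0 maps an edge to its endpoints' difference, ∂[p,q] = q − p. For instance
  ∂[5,7] = [7] − [5].
The 8×24 boundary matrix has rank 7 and Smith normal form diag(1,1,1,1,1,1,1).

∂_2: C_2 → C_1 acts by ∂[p,q,r] = [q,r] − [p,r] + [p,q]. For instance
  ∂[3,5,6] = [5,6] − [3,6] + [3,5],
  ∂[3,7,8] = [7,8] − [3,8] + [3,7].
As a 24×16 matrix over Z this has rank 15, with invariant factors (1,1,1,1,1,1,1,1,1,1,1,1,1,1,1).

From H_k ≅ ker(∂_k) / im(∂_{k+1}) we obtain:

  H_1: rank ker ∂_1 − rank ∂_2 = (24 − 7) − 15 = 2, and the invariant factors of ∂_2 are all 1, so H_1 ≅ Z^2.

(K is a triangulation of the torus T^2.)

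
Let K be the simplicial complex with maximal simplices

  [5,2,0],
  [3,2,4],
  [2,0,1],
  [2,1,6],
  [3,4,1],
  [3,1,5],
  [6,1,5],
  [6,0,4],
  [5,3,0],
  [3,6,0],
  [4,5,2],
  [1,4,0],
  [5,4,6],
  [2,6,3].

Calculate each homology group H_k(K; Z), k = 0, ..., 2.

We work with the vertex ordering 0 < 1 < 2 < 3 < 4 < 5 < 6. The simplices of K, each written with vertices in increasing order, are:

  0-simplices (7): [0], [1], [2], [3], [4], [5], [6]
  1-simplices (21): [0,1], [0,2], [0,3], [0,4], [0,5], [0,6], [1,2], [1,3], [1,4], [1,5], [1,6], [2,3], [2,4], [2,5], [2,6], [3,4], [3,5], [3,6], [4,5], [4,6], [5,6]
  2-simplices (14): [0,1,2], [0,1,4], [0,2,5], [0,3,5], [0,3,6], [0,4,6], [1,2,6], [1,3,4], [1,3,5], [1,5,6], [2,3,4], [2,3,6], [2,4,5], [4,5,6]

so the chain groups are C_0 ≅ Z^7, C_1 ≅ Z^21, C_2 ≅ Z^14.

∂_1: C_1 → C_0 is given by ∂[p,q] = [q] − [p]. For instance
  ∂[2,4] = [4] − [2].
The resulting 7×21 matrix has rank 6, and its Smith normal form has invariant factors (1,1,1,1,1,1).

The boundary map ∂_2: C_2 → C_1 acts by ∂[p,q,r] = [q,r] − [p,r] + [p,q]. For instance
  ∂[0,3,5] = [3,5] − [0,5] + [0,3],
  ∂[1,5,6] = [5,6] − [1,6] + [1,5].
This gives a 21×14 integer matrix of rank 13; reducing to Smith normal form yields diagonal entries (1,1,1,1,1,1,1,1,1,1,1,1,1).

Computing H_k = (kernel of ∂_k) / (image of ∂_{k+1}):

  H_0: rank C_0 − rank ∂_1 = 7 − 6 = 1, and the invariant factors of ∂_1 are all 1, so H_0 ≅ Z.
  H_1: rank ker ∂_1 − rank ∂_2 = (21 − 6) − 13 = 2, and the invariant factors of ∂_2 are all 1, so H_1 ≅ Z^2.
  H_2: rank ker ∂_2 − rank ∂_3 = (14 − 13) − 0 = 1, and there is no ∂_3, so H_2 ≅ Z.

As a check, the Euler characteristic is 7 − 21 + 14 = 0, which agrees with 1 − 2 + 1 = 0.

H_0 ≅ Z,  H_1 ≅ Z^2,  H_2 ≅ Z.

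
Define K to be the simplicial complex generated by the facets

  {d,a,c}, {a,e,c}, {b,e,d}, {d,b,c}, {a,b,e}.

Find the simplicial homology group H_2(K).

We work with the vertex ordering a < b < c < d < e. The simplices of K, each written with vertices in increasing order, are:

  0-simplices (5): a, b, c, d, e
  1-simplices (10): ab, ac, ad, ae, bc, bd, be, cd, ce, de
  2-simplices (5): abe, acd, ace, bcd, bde

Hence C_0 ≅ Z^5, C_1 ≅ Z^10, C_2 ≅ Z^5.

The boundary map ∂_1: C_1 → C_0 sends each edge [p,q] (with p < q) to q − p.
This gives a 5×10 integer matrix of rank 4; reducing to Smith normal form yields diagonal entries (1,1,1,1).

Boundary ∂_2: C_2 → C_1 acts by ∂[p,q,r] = [q,r] − [p,r] + [p,q]. For instance
  ∂bde = de − be + bd,
  ∂bcd = cd − bd + bc.
The resulting 10×5 matrix has rank 5, and its Smith normal form has invariant factors (1,1,1,1,1).

Now H_k = ker ∂_k / im ∂_{k+1}, so:

  H_2: rank ker ∂_2 − rank ∂_3 = (5 − 5) − 0 = 0, and there is no ∂_3, so H_2 ≅ 0.

H_2 ≅ 0.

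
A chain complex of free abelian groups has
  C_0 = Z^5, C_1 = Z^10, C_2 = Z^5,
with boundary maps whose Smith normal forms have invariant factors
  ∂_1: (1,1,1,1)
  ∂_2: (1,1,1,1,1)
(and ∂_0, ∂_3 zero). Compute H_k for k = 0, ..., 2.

H_0: b_0 = 5 − 0 − 4 = 1; torsion from ∂_1 factors > 1: none. So H_0 ≅ Z.
H_1: b_1 = 10 − 4 − 5 = 1; torsion from ∂_2 factors > 1: none. So H_1 ≅ Z.
H_2: b_2 = 5 − 5 − 0 = 0; torsion from ∂_3 factors > 1: none. So H_2 ≅ 0.

H_0 ≅ Z,  H_1 ≅ Z,  H_2 = 0.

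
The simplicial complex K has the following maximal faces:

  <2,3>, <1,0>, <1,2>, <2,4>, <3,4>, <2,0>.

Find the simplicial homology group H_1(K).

H_1 = Z^2.

Order the vertices as 0 < 1 < 2 < 3 < 4. Listing each simplex with vertices in this order, K has dimension 1 with simplices:

  0-simplices (5): [0], [1], [2], [3], [4]
  1-simplices (6): [0,1], [0,2], [1,2], [2,3], [2,4], [3,4]

giving chain groups C_0 ≅ Z^5, C_1 ≅ Z^6.

The boundary map ∂_1: C_1 → C_0 is given by ∂[p,q] = [q] − [p]. For instance
  ∂[2,3] = [3] − [2].
As a 5×6 matrix over Z this has rank 4, with invariant factors (1,1,1,1).

From H_k ≅ ker(∂_k) / im(∂_{k+1}) we obtain:

  H_1: rank ker ∂_1 − rank ∂_2 = (6 − 4) − 0 = 2, and there is no ∂_2, so H_1 = Z^2.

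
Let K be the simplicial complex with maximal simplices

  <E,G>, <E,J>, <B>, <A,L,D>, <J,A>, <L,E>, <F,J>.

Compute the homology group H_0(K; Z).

H_0 ≅ Z^2.

Fix the vertex order A < B < D < E < F < G < J < L and write every simplex with vertices in increasing order. Then dim K = 2 and the simplices of K are:

  0-simplices (8): A, B, D, E, F, G, J, L
  1-simplices (8): AD, AJ, AL, DL, EG, EJ, EL, FJ
  2-simplices (1): ADL

giving chain groups C_0 ≅ Z^8, C_1 ≅ Z^8, C_2 ≅ Z^1.

The boundary map ∂_1: C_1 → C_0 sends each edge [p,q] (with p < q) to q − p.
The 8×8 boundary matrix has rank 6 and Smith normal form diag(1,1,1,1,1,1).

Boundary ∂_2: C_2 → C_1 acts by ∂[p,q,r] = [q,r] − [p,r] + [p,q]. For instance
  ∂ADL = DL − AL + AD.
This gives a 8×1 integer matrix of rank 1; reducing to Smith normal form yields diagonal entries (1).

Computing H_k = (kernel of ∂_k) / (image of ∂_{k+1}):

  H_0: rank C_0 − rank ∂_1 = 8 − 6 = 2, and the invariant factors of ∂_1 are all 1, so H_0 ≅ Z^2.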